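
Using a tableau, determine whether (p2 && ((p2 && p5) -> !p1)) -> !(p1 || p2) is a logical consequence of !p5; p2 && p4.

No

Initial set: {!p5; (p2 && p4); !((p2 && ((p2 && p5) -> !p1)) -> !(p1 || p2))}.
(p2 && p4): α-rule — add p2, p4.
!((p2 && ((p2 && p5) -> !p1)) -> !(p1 || p2)): α-rule — add (p2 && ((p2 && p5) -> !p1)), !!(p1 || p2).
(p2 && ((p2 && p5) -> !p1)): α-rule — add p2, ((p2 && p5) -> !p1).
!!(p1 || p2): β-rule — branch into p1  //  p2.
  branch 1 (add p1):
    ((p2 && p5) -> !p1): β-rule — branch into !(p2 && p5)  //  !p1.
      branch 1.1 (add !(p2 && p5)):
        !(p2 && p5): β-rule — branch into !p2  //  !p5.
          branch 1.1.1 (add !p2):
            × closes — contains both p2 and !p2.
          branch 1.1.2 (add !p5):
            ○ open, literals {p1=1, p2=1, p4=1, p5=0}.
      branch 1.2 (add !p1):
        × closes — contains both p1 and !p1.
  branch 2 (add p2):
    ((p2 && p5) -> !p1): β-rule — branch into !(p2 && p5)  //  !p1.
      branch 2.1 (add !(p2 && p5)):
        !(p2 && p5): β-rule — branch into !p2  //  !p5.
          branch 2.1.1 (add !p2):
            × closes — contains both p2 and !p2.
          branch 2.1.2 (add !p5):
            ○ open, literals {p2=1, p4=1, p5=0}.
      branch 2.2 (add !p1):
        ○ open, literals {p1=0, p2=1, p4=1, p5=0}.
3 branches closed, 3 open.
An open branch gives a countermodel: p1=1, p2=1, p4=1, p5=0 (unmentioned atoms arbitrary); the premises hold there but the conclusion fails.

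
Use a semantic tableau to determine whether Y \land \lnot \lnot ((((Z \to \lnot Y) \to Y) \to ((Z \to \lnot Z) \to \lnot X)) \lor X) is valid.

Assume the negation and expand:
Initial set: {F (Y \land \lnot \lnot ((((Z \to \lnot Y) \to Y) \to ((Z \to \lnot Z) \to \lnot X)) \lor X))}.
F (Y \land \lnot \lnot ((((Z \to \lnot Y) \to Y) \to ((Z \to \lnot Z) \to \lnot X)) \lor X)): β-rule — branch into F Y  //  F \lnot \lnot ((((Z \to \lnot Y) \to Y) \to ((Z \to \lnot Z) \to \lnot X)) \lor X).
  branch 1 (add F Y):
    ○ open, literals {Y=false}.
  branch 2 (add F \lnot \lnot ((((Z \to \lnot Y) \to Y) \to ((Z \to \lnot Z) \to \lnot X)) \lor X)):
    F \lnot \lnot ((((Z \to \lnot Y) \to Y) \to ((Z \to \lnot Z) \to \lnot X)) \lor X): drop double negation, giving F ((((Z \to \lnot Y) \to Y) \to ((Z \to \lnot Z) \to \lnot X)) \lor X).
    F ((((Z \to \lnot Y) \to Y) \to ((Z \to \lnot Z) \to \lnot X)) \lor X): α-rule — add F (((Z \to \lnot Y) \to Y) \to ((Z \to \lnot Z) \to \lnot X)), F X.
    F (((Z \to \lnot Y) \to Y) \to ((Z \to \lnot Z) \to \lnot X)): α-rule — add T ((Z \to \lnot Y) \to Y), F ((Z \to \lnot Z) \to \lnot X).
    F ((Z \to \lnot Z) \to \lnot X): α-rule — add T (Z \to \lnot Z), F \lnot X.
    × closes — contains both X and \lnot X.
1 branch closed, 1 open.
An open branch gives a countermodel: Y=false (unmentioned atoms arbitrary); under it the original formula is false.

Not valid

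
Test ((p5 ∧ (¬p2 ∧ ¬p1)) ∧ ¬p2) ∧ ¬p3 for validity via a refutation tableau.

Not valid

Assume the negation and expand:
Initial set: {¬(((p5 ∧ (¬p2 ∧ ¬p1)) ∧ ¬p2) ∧ ¬p3)}.
¬(((p5 ∧ (¬p2 ∧ ¬p1)) ∧ ¬p2) ∧ ¬p3): β-rule — branch into ¬((p5 ∧ (¬p2 ∧ ¬p1)) ∧ ¬p2)  //  ¬¬p3.
  branch 1 (add ¬((p5 ∧ (¬p2 ∧ ¬p1)) ∧ ¬p2)):
    ¬((p5 ∧ (¬p2 ∧ ¬p1)) ∧ ¬p2): β-rule — branch into ¬(p5 ∧ (¬p2 ∧ ¬p1))  //  ¬¬p2.
      branch 1.1 (add ¬(p5 ∧ (¬p2 ∧ ¬p1))):
        ¬(p5 ∧ (¬p2 ∧ ¬p1)): β-rule — branch into ¬p5  //  ¬(¬p2 ∧ ¬p1).
          branch 1.1.1 (add ¬p5):
            ○ open, literals {p5=false}.
          branch 1.1.2 (add ¬(¬p2 ∧ ¬p1)):
            ¬(¬p2 ∧ ¬p1): β-rule — branch into ¬¬p2  //  ¬¬p1.
              branch 1.1.2.1 (add ¬¬p2):
                ○ open, literals {p2=true}.
              branch 1.1.2.2 (add ¬¬p1):
                ○ open, literals {p1=true}.
      branch 1.2 (add ¬¬p2):
        ○ open, literals {p2=true}.
  branch 2 (add ¬¬p3):
    ○ open, literals {p3=true}.
0 branches closed, 5 open.
An open branch gives a countermodel: p5=false (unmentioned atoms arbitrary); under it the original formula is false.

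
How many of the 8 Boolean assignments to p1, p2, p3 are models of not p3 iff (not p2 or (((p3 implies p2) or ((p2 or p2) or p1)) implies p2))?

4

Initial set: {(not p3 iff (not p2 or (((p3 implies p2) or ((p2 or p2) or p1)) implies p2)))}.
(not p3 iff (not p2 or (((p3 implies p2) or ((p2 or p2) or p1)) implies p2))): β-rule — branch into not p3, (not p2 or (((p3 implies p2) or ((p2 or p2) or p1)) implies p2))  //  not not p3, not (not p2 or (((p3 implies p2) or ((p2 or p2) or p1)) implies p2)).
  branch 1 (add not p3, (not p2 or (((p3 implies p2) or ((p2 or p2) or p1)) implies p2))):
    (not p2 or (((p3 implies p2) or ((p2 or p2) or p1)) implies p2)): β-rule — branch into not p2  //  (((p3 implies p2) or ((p2 or p2) or p1)) implies p2).
      branch 1.1 (add not p2):
        ○ open, literals {p2=F, p3=F}.
      branch 1.2 (add (((p3 implies p2) or ((p2 or p2) or p1)) implies p2)):
        (((p3 implies p2) or ((p2 or p2) or p1)) implies p2): β-rule — branch into not ((p3 implies p2) or ((p2 or p2) or p1))  //  p2.
          branch 1.2.1 (add not ((p3 implies p2) or ((p2 or p2) or p1))):
            not ((p3 implies p2) or ((p2 or p2) or p1)): α-rule — add not (p3 implies p2), not ((p2 or p2) or p1).
            not (p3 implies p2): α-rule — add p3, not p2.
            × closes — contains both p3 and not p3.
          branch 1.2.2 (add p2):
            ○ open, literals {p2=T, p3=F}.
  branch 2 (add not not p3, not (not p2 or (((p3 implies p2) or ((p2 or p2) or p1)) implies p2))):
    not (not p2 or (((p3 implies p2) or ((p2 or p2) or p1)) implies p2)): α-rule — add not not p2, not (((p3 implies p2) or ((p2 or p2) or p1)) implies p2).
    not (((p3 implies p2) or ((p2 or p2) or p1)) implies p2): α-rule — add ((p3 implies p2) or ((p2 or p2) or p1)), not p2.
    × closes — contains both p2 and not p2.
2 branches closed, 2 open.
Each open branch fixes some atoms; the unmentioned ones are free. Counting distinct full assignments: branch {p2=F, p3=F} (p1) contributes 2 new; branch {p2=T, p3=F} (p1) contributes 2 new. Total: 4.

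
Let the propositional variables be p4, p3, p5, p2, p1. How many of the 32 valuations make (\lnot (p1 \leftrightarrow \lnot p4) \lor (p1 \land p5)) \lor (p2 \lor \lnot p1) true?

Initial set: {((\lnot (p1 \leftrightarrow \lnot p4) \lor (p1 \land p5)) \lor (p2 \lor \lnot p1))}.
((\lnot (p1 \leftrightarrow \lnot p4) \lor (p1 \land p5)) \lor (p2 \lor \lnot p1)): β-rule — branch into (\lnot (p1 \leftrightarrow \lnot p4) \lor (p1 \land p5))  //  (p2 \lor \lnot p1).
  branch 1 (add (\lnot (p1 \leftrightarrow \lnot p4) \lor (p1 \land p5))):
    (\lnot (p1 \leftrightarrow \lnot p4) \lor (p1 \land p5)): β-rule — branch into \lnot (p1 \leftrightarrow \lnot p4)  //  (p1 \land p5).
      branch 1.1 (add \lnot (p1 \leftrightarrow \lnot p4)):
        \lnot (p1 \leftrightarrow \lnot p4): β-rule — branch into p1, \lnot \lnot p4  //  \lnot p1, \lnot p4.
          branch 1.1.1 (add p1, \lnot \lnot p4):
            ○ open, literals {p1=T, p4=T}.
          branch 1.1.2 (add \lnot p1, \lnot p4):
            ○ open, literals {p1=F, p4=F}.
      branch 1.2 (add (p1 \land p5)):
        (p1 \land p5): α-rule — add p1, p5.
        ○ open, literals {p1=T, p5=T}.
  branch 2 (add (p2 \lor \lnot p1)):
    (p2 \lor \lnot p1): β-rule — branch into p2  //  \lnot p1.
      branch 2.1 (add p2):
        ○ open, literals {p2=T}.
      branch 2.2 (add \lnot p1):
        ○ open, literals {p1=F}.
0 branches closed, 5 open.
Each open branch fixes some atoms; the unmentioned ones are free. Counting distinct full assignments: branch {p1=T, p4=T} (p3, p5, p2) contributes 8 new; branch {p1=F, p4=F} (p3, p5, p2) contributes 8 new; branch {p1=T, p5=T} (p4, p3, p2) contributes 4 new; branch {p2=T} (p4, p3, p5, p1) contributes 6 new; branch {p1=F} (p4, p3, p5, p2) contributes 4 new. Total: 30.

30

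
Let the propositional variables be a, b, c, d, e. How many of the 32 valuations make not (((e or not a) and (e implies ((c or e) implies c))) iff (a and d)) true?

20

Initial set: {not (((e or not a) and (e implies ((c or e) implies c))) iff (a and d))}.
not (((e or not a) and (e implies ((c or e) implies c))) iff (a and d)): β-rule — branch into ((e or not a) and (e implies ((c or e) implies c))), not (a and d)  //  not ((e or not a) and (e implies ((c or e) implies c))), (a and d).
  branch 1 (add ((e or not a) and (e implies ((c or e) implies c))), not (a and d)):
    ((e or not a) and (e implies ((c or e) implies c))): α-rule — add (e or not a), (e implies ((c or e) implies c)).
    not (a and d): β-rule — branch into not a  //  not d.
      branch 1.1 (add not a):
        (e or not a): β-rule — branch into e  //  not a.
          branch 1.1.1 (add e):
            (e implies ((c or e) implies c)): β-rule — branch into not e  //  ((c or e) implies c).
              branch 1.1.1.1 (add not e):
                × closes — contains both e and not e.
              branch 1.1.1.2 (add ((c or e) implies c)):
                ((c or e) implies c): β-rule — branch into not (c or e)  //  c.
                  branch 1.1.1.2.1 (add not (c or e)):
                    not (c or e): α-rule — add not c, not e.
                    × closes — contains both e and not e.
                  branch 1.1.1.2.2 (add c):
                    ○ open, literals {a=0, c=1, e=1}.
          branch 1.1.2 (add not a):
            (e implies ((c or e) implies c)): β-rule — branch into not e  //  ((c or e) implies c).
              branch 1.1.2.1 (add not e):
                ○ open, literals {a=0, e=0}.
              branch 1.1.2.2 (add ((c or e) implies c)):
                ((c or e) implies c): β-rule — branch into not (c or e)  //  c.
                  branch 1.1.2.2.1 (add not (c or e)):
                    not (c or e): α-rule — add not c, not e.
                    ○ open, literals {a=0, c=0, e=0}.
                  branch 1.1.2.2.2 (add c):
                    ○ open, literals {a=0, c=1}.
      branch 1.2 (add not d):
        (e or not a): β-rule — branch into e  //  not a.
          branch 1.2.1 (add e):
            (e implies ((c or e) implies c)): β-rule — branch into not e  //  ((c or e) implies c).
              branch 1.2.1.1 (add not e):
                × closes — contains both e and not e.
              branch 1.2.1.2 (add ((c or e) implies c)):
                ((c or e) implies c): β-rule — branch into not (c or e)  //  c.
                  branch 1.2.1.2.1 (add not (c or e)):
                    not (c or e): α-rule — add not c, not e.
                    × closes — contains both e and not e.
                  branch 1.2.1.2.2 (add c):
                    ○ open, literals {c=1, d=0, e=1}.
          branch 1.2.2 (add not a):
            (e implies ((c or e) implies c)): β-rule — branch into not e  //  ((c or e) implies c).
              branch 1.2.2.1 (add not e):
                ○ open, literals {a=0, d=0, e=0}.
              branch 1.2.2.2 (add ((c or e) implies c)):
                ((c or e) implies c): β-rule — branch into not (c or e)  //  c.
                  branch 1.2.2.2.1 (add not (c or e)):
                    not (c or e): α-rule — add not c, not e.
                    ○ open, literals {a=0, c=0, d=0, e=0}.
                  branch 1.2.2.2.2 (add c):
                    ○ open, literals {a=0, c=1, d=0}.
  branch 2 (add not ((e or not a) and (e implies ((c or e) implies c))), (a and d)):
    (a and d): α-rule — add a, d.
    not ((e or not a) and (e implies ((c or e) implies c))): β-rule — branch into not (e or not a)  //  not (e implies ((c or e) implies c)).
      branch 2.1 (add not (e or not a)):
        not (e or not a): α-rule — add not e, not not a.
        ○ open, literals {a=1, d=1, e=0}.
      branch 2.2 (add not (e implies ((c or e) implies c))):
        not (e implies ((c or e) implies c)): α-rule — add e, not ((c or e) implies c).
        not ((c or e) implies c): α-rule — add (c or e), not c.
        (c or e): β-rule — branch into c  //  e.
          branch 2.2.1 (add c):
            × closes — contains both c and not c.
          branch 2.2.2 (add e):
            ○ open, literals {a=1, c=0, d=1, e=1}.
5 branches closed, 10 open.
Each open branch fixes some atoms; the unmentioned ones are free. Counting distinct full assignments: branch {a=0, c=1, e=1} (b, d) contributes 4 new; branch {a=0, e=0} (b, c, d) contributes 8 new; branch {a=0, c=0, e=0} (b, d) contributes 0 new; branch {a=0, c=1} (b, d, e) contributes 0 new; branch {c=1, d=0, e=1} (a, b) contributes 2 new; branch {a=0, d=0, e=0} (b, c) contributes 0 new; branch {a=0, c=0, d=0, e=0} (b) contributes 0 new; branch {a=0, c=1, d=0} (b, e) contributes 0 new; branch {a=1, d=1, e=0} (b, c) contributes 4 new; branch {a=1, c=0, d=1, e=1} (b) contributes 2 new. Total: 20.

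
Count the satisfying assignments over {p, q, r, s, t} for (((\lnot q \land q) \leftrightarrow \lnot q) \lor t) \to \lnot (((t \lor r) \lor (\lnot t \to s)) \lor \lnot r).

8

Initial set: {T ((((\lnot q \land q) \leftrightarrow \lnot q) \lor t) \to \lnot (((t \lor r) \lor (\lnot t \to s)) \lor \lnot r))}.
T ((((\lnot q \land q) \leftrightarrow \lnot q) \lor t) \to \lnot (((t \lor r) \lor (\lnot t \to s)) \lor \lnot r)): β-rule — branch into F (((\lnot q \land q) \leftrightarrow \lnot q) \lor t)  //  T \lnot (((t \lor r) \lor (\lnot t \to s)) \lor \lnot r).
  branch 1 (add F (((\lnot q \land q) \leftrightarrow \lnot q) \lor t)):
    F (((\lnot q \land q) \leftrightarrow \lnot q) \lor t): α-rule — add F ((\lnot q \land q) \leftrightarrow \lnot q), F t.
    F ((\lnot q \land q) \leftrightarrow \lnot q): β-rule — branch into T (\lnot q \land q), F \lnot q  //  F (\lnot q \land q), T \lnot q.
      branch 1.1 (add T (\lnot q \land q), F \lnot q):
        T (\lnot q \land q): α-rule — add T \lnot q, T q.
        × closes — contains both q and \lnot q.
      branch 1.2 (add F (\lnot q \land q), T \lnot q):
        F (\lnot q \land q): β-rule — branch into F \lnot q  //  F q.
          branch 1.2.1 (add F \lnot q):
            × closes — contains both q and \lnot q.
          branch 1.2.2 (add F q):
            ○ open, literals {q=0, t=0}.
  branch 2 (add T \lnot (((t \lor r) \lor (\lnot t \to s)) \lor \lnot r)):
    T \lnot (((t \lor r) \lor (\lnot t \to s)) \lor \lnot r): α-rule — add F ((t \lor r) \lor (\lnot t \to s)), F \lnot r.
    F ((t \lor r) \lor (\lnot t \to s)): α-rule — add F (t \lor r), F (\lnot t \to s).
    F (t \lor r): α-rule — add F t, F r.
    × closes — contains both r and \lnot r.
3 branches closed, 1 open.
Each open branch fixes some atoms; the unmentioned ones are free. Counting distinct full assignments: branch {q=0, t=0} (p, r, s) contributes 8 new. Total: 8.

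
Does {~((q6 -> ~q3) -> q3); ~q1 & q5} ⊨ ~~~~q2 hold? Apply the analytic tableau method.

No

Initial set: {~((q6 -> ~q3) -> q3); (~q1 & q5); ~~~~~q2}.
~((q6 -> ~q3) -> q3): α-rule — add (q6 -> ~q3), ~q3.
(~q1 & q5): α-rule — add ~q1, q5.
~~~~~q2: drop double negation, giving ~~~q2.
~~~q2: drop double negation, giving ~q2.
(q6 -> ~q3): β-rule — branch into ~q6  //  ~q3.
  branch 1 (add ~q6):
    ○ open, literals {q1=false, q2=false, q3=false, q5=true, q6=false}.
  branch 2 (add ~q3):
    ○ open, literals {q1=false, q2=false, q3=false, q5=true}.
0 branches closed, 2 open.
An open branch gives a countermodel: q1=false, q2=false, q3=false, q5=true, q6=false (unmentioned atoms arbitrary); the premises hold there but the conclusion fails.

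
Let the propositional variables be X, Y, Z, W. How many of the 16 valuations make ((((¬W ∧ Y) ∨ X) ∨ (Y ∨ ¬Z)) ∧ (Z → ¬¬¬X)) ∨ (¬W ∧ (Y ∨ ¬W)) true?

13

Initial set: {(((((¬W ∧ Y) ∨ X) ∨ (Y ∨ ¬Z)) ∧ (Z → ¬¬¬X)) ∨ (¬W ∧ (Y ∨ ¬W)))}.
(((((¬W ∧ Y) ∨ X) ∨ (Y ∨ ¬Z)) ∧ (Z → ¬¬¬X)) ∨ (¬W ∧ (Y ∨ ¬W))): β-rule — branch into ((((¬W ∧ Y) ∨ X) ∨ (Y ∨ ¬Z)) ∧ (Z → ¬¬¬X))  //  (¬W ∧ (Y ∨ ¬W)).
  branch 1 (add ((((¬W ∧ Y) ∨ X) ∨ (Y ∨ ¬Z)) ∧ (Z → ¬¬¬X))):
    ((((¬W ∧ Y) ∨ X) ∨ (Y ∨ ¬Z)) ∧ (Z → ¬¬¬X)): α-rule — add (((¬W ∧ Y) ∨ X) ∨ (Y ∨ ¬Z)), (Z → ¬¬¬X).
    (((¬W ∧ Y) ∨ X) ∨ (Y ∨ ¬Z)): β-rule — branch into ((¬W ∧ Y) ∨ X)  //  (Y ∨ ¬Z).
      branch 1.1 (add ((¬W ∧ Y) ∨ X)):
        (Z → ¬¬¬X): β-rule — branch into ¬Z  //  ¬¬¬X.
          branch 1.1.1 (add ¬Z):
            ((¬W ∧ Y) ∨ X): β-rule — branch into (¬W ∧ Y)  //  X.
              branch 1.1.1.1 (add (¬W ∧ Y)):
                (¬W ∧ Y): α-rule — add ¬W, Y.
                ○ open, literals {W=false, Y=true, Z=false}.
              branch 1.1.1.2 (add X):
                ○ open, literals {X=true, Z=false}.
          branch 1.1.2 (add ¬¬¬X):
            ¬¬¬X: drop double negation, giving ¬X.
            ((¬W ∧ Y) ∨ X): β-rule — branch into (¬W ∧ Y)  //  X.
              branch 1.1.2.1 (add (¬W ∧ Y)):
                (¬W ∧ Y): α-rule — add ¬W, Y.
                ○ open, literals {W=false, X=false, Y=true}.
              branch 1.1.2.2 (add X):
                × closes — contains both X and ¬X.
      branch 1.2 (add (Y ∨ ¬Z)):
        (Z → ¬¬¬X): β-rule — branch into ¬Z  //  ¬¬¬X.
          branch 1.2.1 (add ¬Z):
            (Y ∨ ¬Z): β-rule — branch into Y  //  ¬Z.
              branch 1.2.1.1 (add Y):
                ○ open, literals {Y=true, Z=false}.
              branch 1.2.1.2 (add ¬Z):
                ○ open, literals {Z=false}.
          branch 1.2.2 (add ¬¬¬X):
            ¬¬¬X: drop double negation, giving ¬X.
            (Y ∨ ¬Z): β-rule — branch into Y  //  ¬Z.
              branch 1.2.2.1 (add Y):
                ○ open, literals {X=false, Y=true}.
              branch 1.2.2.2 (add ¬Z):
                ○ open, literals {X=false, Z=false}.
  branch 2 (add (¬W ∧ (Y ∨ ¬W))):
    (¬W ∧ (Y ∨ ¬W)): α-rule — add ¬W, (Y ∨ ¬W).
    (Y ∨ ¬W): β-rule — branch into Y  //  ¬W.
      branch 2.1 (add Y):
        ○ open, literals {W=false, Y=true}.
      branch 2.2 (add ¬W):
        ○ open, literals {W=false}.
1 branch closed, 9 open.
Each open branch fixes some atoms; the unmentioned ones are free. Counting distinct full assignments: branch {W=false, Y=true, Z=false} (X) contributes 2 new; branch {X=true, Z=false} (Y, W) contributes 3 new; branch {W=false, X=false, Y=true} (Z) contributes 1 new; branch {Y=true, Z=false} (X, W) contributes 1 new; branch {Z=false} (X, Y, W) contributes 2 new; branch {X=false, Y=true} (Z, W) contributes 1 new; branch {X=false, Z=false} (Y, W) contributes 0 new; branch {W=false, Y=true} (X, Z) contributes 1 new; branch {W=false} (X, Y, Z) contributes 2 new. Total: 13.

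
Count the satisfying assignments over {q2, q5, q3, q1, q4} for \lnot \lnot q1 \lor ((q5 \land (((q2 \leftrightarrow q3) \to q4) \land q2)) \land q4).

Initial set: {(\lnot \lnot q1 \lor ((q5 \land (((q2 \leftrightarrow q3) \to q4) \land q2)) \land q4))}.
(\lnot \lnot q1 \lor ((q5 \land (((q2 \leftrightarrow q3) \to q4) \land q2)) \land q4)): β-rule — branch into \lnot \lnot q1  //  ((q5 \land (((q2 \leftrightarrow q3) \to q4) \land q2)) \land q4).
  branch 1 (add \lnot \lnot q1):
    \lnot \lnot q1: drop double negation, giving q1.
    ○ open, literals {q1=true}.
  branch 2 (add ((q5 \land (((q2 \leftrightarrow q3) \to q4) \land q2)) \land q4)):
    ((q5 \land (((q2 \leftrightarrow q3) \to q4) \land q2)) \land q4): α-rule — add (q5 \land (((q2 \leftrightarrow q3) \to q4) \land q2)), q4.
    (q5 \land (((q2 \leftrightarrow q3) \to q4) \land q2)): α-rule — add q5, (((q2 \leftrightarrow q3) \to q4) \land q2).
    (((q2 \leftrightarrow q3) \to q4) \land q2): α-rule — add ((q2 \leftrightarrow q3) \to q4), q2.
    ((q2 \leftrightarrow q3) \to q4): β-rule — branch into \lnot (q2 \leftrightarrow q3)  //  q4.
      branch 2.1 (add \lnot (q2 \leftrightarrow q3)):
        \lnot (q2 \leftrightarrow q3): β-rule — branch into q2, \lnot q3  //  \lnot q2, q3.
          branch 2.1.1 (add q2, \lnot q3):
            ○ open, literals {q2=true, q3=false, q4=true, q5=true}.
          branch 2.1.2 (add \lnot q2, q3):
            × closes — contains both q2 and \lnot q2.
      branch 2.2 (add q4):
        ○ open, literals {q2=true, q4=true, q5=true}.
1 branch closed, 3 open.
Each open branch fixes some atoms; the unmentioned ones are free. Counting distinct full assignments: branch {q1=true} (q2, q5, q3, q4) contributes 16 new; branch {q2=true, q3=false, q4=true, q5=true} (q1) contributes 1 new; branch {q2=true, q4=true, q5=true} (q3, q1) contributes 1 new. Total: 18.

18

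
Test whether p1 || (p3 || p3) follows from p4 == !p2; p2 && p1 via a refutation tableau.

Yes

Initial set: {(p4 == !p2); (p2 && p1); !(p1 || (p3 || p3))}.
(p2 && p1): α-rule — add p2, p1.
!(p1 || (p3 || p3)): α-rule — add !p1, !(p3 || p3).
× closes — contains both p1 and !p1.
All 1 branch closes.
Every branch closed, so the premises entail the conclusion.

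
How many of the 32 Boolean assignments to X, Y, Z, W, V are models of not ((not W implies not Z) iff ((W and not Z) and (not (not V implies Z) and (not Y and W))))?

22

Initial set: {not ((not W implies not Z) iff ((W and not Z) and (not (not V implies Z) and (not Y and W))))}.
not ((not W implies not Z) iff ((W and not Z) and (not (not V implies Z) and (not Y and W)))): β-rule — branch into (not W implies not Z), not ((W and not Z) and (not (not V implies Z) and (not Y and W)))  //  not (not W implies not Z), ((W and not Z) and (not (not V implies Z) and (not Y and W))).
  branch 1 (add (not W implies not Z), not ((W and not Z) and (not (not V implies Z) and (not Y and W)))):
    (not W implies not Z): β-rule — branch into not not W  //  not Z.
      branch 1.1 (add not not W):
        not ((W and not Z) and (not (not V implies Z) and (not Y and W))): β-rule — branch into not (W and not Z)  //  not (not (not V implies Z) and (not Y and W)).
          branch 1.1.1 (add not (W and not Z)):
            not (W and not Z): β-rule — branch into not W  //  not not Z.
              branch 1.1.1.1 (add not W):
                × closes — contains both W and not W.
              branch 1.1.1.2 (add not not Z):
                ○ open, literals {W=1, Z=1}.
          branch 1.1.2 (add not (not (not V implies Z) and (not Y and W))):
            not (not (not V implies Z) and (not Y and W)): β-rule — branch into not not (not V implies Z)  //  not (not Y and W).
              branch 1.1.2.1 (add not not (not V implies Z)):
                not not (not V implies Z): β-rule — branch into not not V  //  Z.
                  branch 1.1.2.1.1 (add not not V):
                    ○ open, literals {V=1, W=1}.
                  branch 1.1.2.1.2 (add Z):
                    ○ open, literals {W=1, Z=1}.
              branch 1.1.2.2 (add not (not Y and W)):
                not (not Y and W): β-rule — branch into not not Y  //  not W.
                  branch 1.1.2.2.1 (add not not Y):
                    ○ open, literals {W=1, Y=1}.
                  branch 1.1.2.2.2 (add not W):
                    × closes — contains both W and not W.
      branch 1.2 (add not Z):
        not ((W and not Z) and (not (not V implies Z) and (not Y and W))): β-rule — branch into not (W and not Z)  //  not (not (not V implies Z) and (not Y and W)).
          branch 1.2.1 (add not (W and not Z)):
            not (W and not Z): β-rule — branch into not W  //  not not Z.
              branch 1.2.1.1 (add not W):
                ○ open, literals {W=0, Z=0}.
              branch 1.2.1.2 (add not not Z):
                × closes — contains both Z and not Z.
          branch 1.2.2 (add not (not (not V implies Z) and (not Y and W))):
            not (not (not V implies Z) and (not Y and W)): β-rule — branch into not not (not V implies Z)  //  not (not Y and W).
              branch 1.2.2.1 (add not not (not V implies Z)):
                not not (not V implies Z): β-rule — branch into not not V  //  Z.
                  branch 1.2.2.1.1 (add not not V):
                    ○ open, literals {V=1, Z=0}.
                  branch 1.2.2.1.2 (add Z):
                    × closes — contains both Z and not Z.
              branch 1.2.2.2 (add not (not Y and W)):
                not (not Y and W): β-rule — branch into not not Y  //  not W.
                  branch 1.2.2.2.1 (add not not Y):
                    ○ open, literals {Y=1, Z=0}.
                  branch 1.2.2.2.2 (add not W):
                    ○ open, literals {W=0, Z=0}.
  branch 2 (add not (not W implies not Z), ((W and not Z) and (not (not V implies Z) and (not Y and W)))):
    not (not W implies not Z): α-rule — add not W, not not Z.
    ((W and not Z) and (not (not V implies Z) and (not Y and W))): α-rule — add (W and not Z), (not (not V implies Z) and (not Y and W)).
    (W and not Z): α-rule — add W, not Z.
    × closes — contains both W and not W.
5 branches closed, 8 open.
Each open branch fixes some atoms; the unmentioned ones are free. Counting distinct full assignments: branch {W=1, Z=1} (X, Y, V) contributes 8 new; branch {V=1, W=1} (X, Y, Z) contributes 4 new; branch {W=1, Z=1} (X, Y, V) contributes 0 new; branch {W=1, Y=1} (X, Z, V) contributes 2 new; branch {W=0, Z=0} (X, Y, V) contributes 8 new; branch {V=1, Z=0} (X, Y, W) contributes 0 new; branch {Y=1, Z=0} (X, W, V) contributes 0 new; branch {W=0, Z=0} (X, Y, V) contributes 0 new. Total: 22.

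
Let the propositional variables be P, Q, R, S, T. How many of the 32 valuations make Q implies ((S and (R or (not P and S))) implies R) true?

30

Initial set: {(Q implies ((S and (R or (not P and S))) implies R))}.
(Q implies ((S and (R or (not P and S))) implies R)): β-rule — branch into not Q  //  ((S and (R or (not P and S))) implies R).
  branch 1 (add not Q):
    ○ open, literals {Q=F}.
  branch 2 (add ((S and (R or (not P and S))) implies R)):
    ((S and (R or (not P and S))) implies R): β-rule — branch into not (S and (R or (not P and S)))  //  R.
      branch 2.1 (add not (S and (R or (not P and S)))):
        not (S and (R or (not P and S))): β-rule — branch into not S  //  not (R or (not P and S)).
          branch 2.1.1 (add not S):
            ○ open, literals {S=F}.
          branch 2.1.2 (add not (R or (not P and S))):
            not (R or (not P and S)): α-rule — add not R, not (not P and S).
            not (not P and S): β-rule — branch into not not P  //  not S.
              branch 2.1.2.1 (add not not P):
                ○ open, literals {P=T, R=F}.
              branch 2.1.2.2 (add not S):
                ○ open, literals {R=F, S=F}.
      branch 2.2 (add R):
        ○ open, literals {R=T}.
0 branches closed, 5 open.
Each open branch fixes some atoms; the unmentioned ones are free. Counting distinct full assignments: branch {Q=F} (P, R, S, T) contributes 16 new; branch {S=F} (P, Q, R, T) contributes 8 new; branch {P=T, R=F} (Q, S, T) contributes 2 new; branch {R=F, S=F} (P, Q, T) contributes 0 new; branch {R=T} (P, Q, S, T) contributes 4 new. Total: 30.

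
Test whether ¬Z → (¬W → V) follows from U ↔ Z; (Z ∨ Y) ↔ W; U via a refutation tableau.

Yes

Initial set: {(U ↔ Z); ((Z ∨ Y) ↔ W); U; ¬(¬Z → (¬W → V))}.
¬(¬Z → (¬W → V)): α-rule — add ¬Z, ¬(¬W → V).
¬(¬W → V): α-rule — add ¬W, ¬V.
(U ↔ Z): β-rule — branch into U, Z  //  ¬U, ¬Z.
  branch 1 (add U, Z):
    × closes — contains both Z and ¬Z.
  branch 2 (add ¬U, ¬Z):
    × closes — contains both U and ¬U.
All 2 branches close.
Every branch closed, so the premises entail the conclusion.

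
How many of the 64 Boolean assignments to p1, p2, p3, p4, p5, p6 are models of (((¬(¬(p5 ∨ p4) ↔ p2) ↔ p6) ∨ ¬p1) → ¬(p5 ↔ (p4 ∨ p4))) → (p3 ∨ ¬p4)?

Initial set: {((((¬(¬(p5 ∨ p4) ↔ p2) ↔ p6) ∨ ¬p1) → ¬(p5 ↔ (p4 ∨ p4))) → (p3 ∨ ¬p4))}.
((((¬(¬(p5 ∨ p4) ↔ p2) ↔ p6) ∨ ¬p1) → ¬(p5 ↔ (p4 ∨ p4))) → (p3 ∨ ¬p4)): β-rule — branch into ¬(((¬(¬(p5 ∨ p4) ↔ p2) ↔ p6) ∨ ¬p1) → ¬(p5 ↔ (p4 ∨ p4)))  //  (p3 ∨ ¬p4).
  branch 1 (add ¬(((¬(¬(p5 ∨ p4) ↔ p2) ↔ p6) ∨ ¬p1) → ¬(p5 ↔ (p4 ∨ p4)))):
    ¬(((¬(¬(p5 ∨ p4) ↔ p2) ↔ p6) ∨ ¬p1) → ¬(p5 ↔ (p4 ∨ p4))): α-rule — add ((¬(¬(p5 ∨ p4) ↔ p2) ↔ p6) ∨ ¬p1), ¬¬(p5 ↔ (p4 ∨ p4)).
    ((¬(¬(p5 ∨ p4) ↔ p2) ↔ p6) ∨ ¬p1): β-rule — branch into (¬(¬(p5 ∨ p4) ↔ p2) ↔ p6)  //  ¬p1.
      branch 1.1 (add (¬(¬(p5 ∨ p4) ↔ p2) ↔ p6)):
        ¬¬(p5 ↔ (p4 ∨ p4)): β-rule — branch into p5, (p4 ∨ p4)  //  ¬p5, ¬(p4 ∨ p4).
          branch 1.1.1 (add p5, (p4 ∨ p4)):
            (¬(¬(p5 ∨ p4) ↔ p2) ↔ p6): β-rule — branch into ¬(¬(p5 ∨ p4) ↔ p2), p6  //  ¬¬(¬(p5 ∨ p4) ↔ p2), ¬p6.
              branch 1.1.1.1 (add ¬(¬(p5 ∨ p4) ↔ p2), p6):
                (p4 ∨ p4): β-rule — branch into p4  //  p4.
                  branch 1.1.1.1.1 (add p4):
                    ¬(¬(p5 ∨ p4) ↔ p2): β-rule — branch into ¬(p5 ∨ p4), ¬p2  //  ¬¬(p5 ∨ p4), p2.
                      branch 1.1.1.1.1.1 (add ¬(p5 ∨ p4), ¬p2):
                        ¬(p5 ∨ p4): α-rule — add ¬p5, ¬p4.
                        × closes — contains both p5 and ¬p5.
                      branch 1.1.1.1.1.2 (add ¬¬(p5 ∨ p4), p2):
                        ¬¬(p5 ∨ p4): β-rule — branch into p5  //  p4.
                          branch 1.1.1.1.1.2.1 (add p5):
                            ○ open, literals {p2=T, p4=T, p5=T, p6=T}.
                          branch 1.1.1.1.1.2.2 (add p4):
                            ○ open, literals {p2=T, p4=T, p5=T, p6=T}.
                  branch 1.1.1.1.2 (add p4):
                    ¬(¬(p5 ∨ p4) ↔ p2): β-rule — branch into ¬(p5 ∨ p4), ¬p2  //  ¬¬(p5 ∨ p4), p2.
                      branch 1.1.1.1.2.1 (add ¬(p5 ∨ p4), ¬p2):
                        ¬(p5 ∨ p4): α-rule — add ¬p5, ¬p4.
                        × closes — contains both p5 and ¬p5.
                      branch 1.1.1.1.2.2 (add ¬¬(p5 ∨ p4), p2):
                        ¬¬(p5 ∨ p4): β-rule — branch into p5  //  p4.
                          branch 1.1.1.1.2.2.1 (add p5):
                            ○ open, literals {p2=T, p4=T, p5=T, p6=T}.
                          branch 1.1.1.1.2.2.2 (add p4):
                            ○ open, literals {p2=T, p4=T, p5=T, p6=T}.
              branch 1.1.1.2 (add ¬¬(¬(p5 ∨ p4) ↔ p2), ¬p6):
                (p4 ∨ p4): β-rule — branch into p4  //  p4.
                  branch 1.1.1.2.1 (add p4):
                    ¬¬(¬(p5 ∨ p4) ↔ p2): β-rule — branch into ¬(p5 ∨ p4), p2  //  ¬¬(p5 ∨ p4), ¬p2.
                      branch 1.1.1.2.1.1 (add ¬(p5 ∨ p4), p2):
                        ¬(p5 ∨ p4): α-rule — add ¬p5, ¬p4.
                        × closes — contains both p5 and ¬p5.
                      branch 1.1.1.2.1.2 (add ¬¬(p5 ∨ p4), ¬p2):
                        ¬¬(p5 ∨ p4): β-rule — branch into p5  //  p4.
                          branch 1.1.1.2.1.2.1 (add p5):
                            ○ open, literals {p2=F, p4=T, p5=T, p6=F}.
                          branch 1.1.1.2.1.2.2 (add p4):
                            ○ open, literals {p2=F, p4=T, p5=T, p6=F}.
                  branch 1.1.1.2.2 (add p4):
                    ¬¬(¬(p5 ∨ p4) ↔ p2): β-rule — branch into ¬(p5 ∨ p4), p2  //  ¬¬(p5 ∨ p4), ¬p2.
                      branch 1.1.1.2.2.1 (add ¬(p5 ∨ p4), p2):
                        ¬(p5 ∨ p4): α-rule — add ¬p5, ¬p4.
                        × closes — contains both p5 and ¬p5.
                      branch 1.1.1.2.2.2 (add ¬¬(p5 ∨ p4), ¬p2):
                        ¬¬(p5 ∨ p4): β-rule — branch into p5  //  p4.
                          branch 1.1.1.2.2.2.1 (add p5):
                            ○ open, literals {p2=F, p4=T, p5=T, p6=F}.
                          branch 1.1.1.2.2.2.2 (add p4):
                            ○ open, literals {p2=F, p4=T, p5=T, p6=F}.
          branch 1.1.2 (add ¬p5, ¬(p4 ∨ p4)):
            ¬(p4 ∨ p4): α-rule — add ¬p4, ¬p4.
            (¬(¬(p5 ∨ p4) ↔ p2) ↔ p6): β-rule — branch into ¬(¬(p5 ∨ p4) ↔ p2), p6  //  ¬¬(¬(p5 ∨ p4) ↔ p2), ¬p6.
              branch 1.1.2.1 (add ¬(¬(p5 ∨ p4) ↔ p2), p6):
                ¬(¬(p5 ∨ p4) ↔ p2): β-rule — branch into ¬(p5 ∨ p4), ¬p2  //  ¬¬(p5 ∨ p4), p2.
                  branch 1.1.2.1.1 (add ¬(p5 ∨ p4), ¬p2):
                    ¬(p5 ∨ p4): α-rule — add ¬p5, ¬p4.
                    ○ open, literals {p2=F, p4=F, p5=F, p6=T}.
                  branch 1.1.2.1.2 (add ¬¬(p5 ∨ p4), p2):
                    ¬¬(p5 ∨ p4): β-rule — branch into p5  //  p4.
                      branch 1.1.2.1.2.1 (add p5):
                        × closes — contains both p5 and ¬p5.
                      branch 1.1.2.1.2.2 (add p4):
                        × closes — contains both p4 and ¬p4.
              branch 1.1.2.2 (add ¬¬(¬(p5 ∨ p4) ↔ p2), ¬p6):
                ¬¬(¬(p5 ∨ p4) ↔ p2): β-rule — branch into ¬(p5 ∨ p4), p2  //  ¬¬(p5 ∨ p4), ¬p2.
                  branch 1.1.2.2.1 (add ¬(p5 ∨ p4), p2):
                    ¬(p5 ∨ p4): α-rule — add ¬p5, ¬p4.
                    ○ open, literals {p2=T, p4=F, p5=F, p6=F}.
                  branch 1.1.2.2.2 (add ¬¬(p5 ∨ p4), ¬p2):
                    ¬¬(p5 ∨ p4): β-rule — branch into p5  //  p4.
                      branch 1.1.2.2.2.1 (add p5):
                        × closes — contains both p5 and ¬p5.
                      branch 1.1.2.2.2.2 (add p4):
                        × closes — contains both p4 and ¬p4.
      branch 1.2 (add ¬p1):
        ¬¬(p5 ↔ (p4 ∨ p4)): β-rule — branch into p5, (p4 ∨ p4)  //  ¬p5, ¬(p4 ∨ p4).
          branch 1.2.1 (add p5, (p4 ∨ p4)):
            (p4 ∨ p4): β-rule — branch into p4  //  p4.
              branch 1.2.1.1 (add p4):
                ○ open, literals {p1=F, p4=T, p5=T}.
              branch 1.2.1.2 (add p4):
                ○ open, literals {p1=F, p4=T, p5=T}.
          branch 1.2.2 (add ¬p5, ¬(p4 ∨ p4)):
            ¬(p4 ∨ p4): α-rule — add ¬p4, ¬p4.
            ○ open, literals {p1=F, p4=F, p5=F}.
  branch 2 (add (p3 ∨ ¬p4)):
    (p3 ∨ ¬p4): β-rule — branch into p3  //  ¬p4.
      branch 2.1 (add p3):
        ○ open, literals {p3=T}.
      branch 2.2 (add ¬p4):
        ○ open, literals {p4=F}.
8 branches closed, 15 open.
Each open branch fixes some atoms; the unmentioned ones are free. Counting distinct full assignments: branch {p2=T, p4=T, p5=T, p6=T} (p1, p3) contributes 4 new; branch {p2=T, p4=T, p5=T, p6=T} (p1, p3) contributes 0 new; branch {p2=T, p4=T, p5=T, p6=T} (p1, p3) contributes 0 new; branch {p2=T, p4=T, p5=T, p6=T} (p1, p3) contributes 0 new; branch {p2=F, p4=T, p5=T, p6=F} (p1, p3) contributes 4 new; branch {p2=F, p4=T, p5=T, p6=F} (p1, p3) contributes 0 new; branch {p2=F, p4=T, p5=T, p6=F} (p1, p3) contributes 0 new; branch {p2=F, p4=T, p5=T, p6=F} (p1, p3) contributes 0 new; branch {p2=F, p4=F, p5=F, p6=T} (p1, p3) contributes 4 new; branch {p2=T, p4=F, p5=F, p6=F} (p1, p3) contributes 4 new; branch {p1=F, p4=T, p5=T} (p2, p3, p6) contributes 4 new; branch {p1=F, p4=T, p5=T} (p2, p3, p6) contributes 0 new; branch {p1=F, p4=F, p5=F} (p2, p3, p6) contributes 4 new; branch {p3=T} (p1, p2, p4, p5, p6) contributes 20 new; branch {p4=F} (p1, p2, p3, p5, p6) contributes 10 new. Total: 54.

54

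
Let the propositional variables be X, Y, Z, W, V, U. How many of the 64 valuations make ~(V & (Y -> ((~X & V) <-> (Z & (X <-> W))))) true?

40

Initial set: {~(V & (Y -> ((~X & V) <-> (Z & (X <-> W)))))}.
~(V & (Y -> ((~X & V) <-> (Z & (X <-> W))))): β-rule — branch into ~V  //  ~(Y -> ((~X & V) <-> (Z & (X <-> W)))).
  branch 1 (add ~V):
    ○ open, literals {V=0}.
  branch 2 (add ~(Y -> ((~X & V) <-> (Z & (X <-> W))))):
    ~(Y -> ((~X & V) <-> (Z & (X <-> W)))): α-rule — add Y, ~((~X & V) <-> (Z & (X <-> W))).
    ~((~X & V) <-> (Z & (X <-> W))): β-rule — branch into (~X & V), ~(Z & (X <-> W))  //  ~(~X & V), (Z & (X <-> W)).
      branch 2.1 (add (~X & V), ~(Z & (X <-> W))):
        (~X & V): α-rule — add ~X, V.
        ~(Z & (X <-> W)): β-rule — branch into ~Z  //  ~(X <-> W).
          branch 2.1.1 (add ~Z):
            ○ open, literals {V=1, X=0, Y=1, Z=0}.
          branch 2.1.2 (add ~(X <-> W)):
            ~(X <-> W): β-rule — branch into X, ~W  //  ~X, W.
              branch 2.1.2.1 (add X, ~W):
                × closes — contains both X and ~X.
              branch 2.1.2.2 (add ~X, W):
                ○ open, literals {V=1, W=1, X=0, Y=1}.
      branch 2.2 (add ~(~X & V), (Z & (X <-> W))):
        (Z & (X <-> W)): α-rule — add Z, (X <-> W).
        ~(~X & V): β-rule — branch into ~~X  //  ~V.
          branch 2.2.1 (add ~~X):
            (X <-> W): β-rule — branch into X, W  //  ~X, ~W.
              branch 2.2.1.1 (add X, W):
                ○ open, literals {W=1, X=1, Y=1, Z=1}.
              branch 2.2.1.2 (add ~X, ~W):
                × closes — contains both X and ~X.
          branch 2.2.2 (add ~V):
            (X <-> W): β-rule — branch into X, W  //  ~X, ~W.
              branch 2.2.2.1 (add X, W):
                ○ open, literals {V=0, W=1, X=1, Y=1, Z=1}.
              branch 2.2.2.2 (add ~X, ~W):
                ○ open, literals {V=0, W=0, X=0, Y=1, Z=1}.
2 branches closed, 6 open.
Each open branch fixes some atoms; the unmentioned ones are free. Counting distinct full assignments: branch {V=0} (X, Y, Z, W, U) contributes 32 new; branch {V=1, X=0, Y=1, Z=0} (W, U) contributes 4 new; branch {V=1, W=1, X=0, Y=1} (Z, U) contributes 2 new; branch {W=1, X=1, Y=1, Z=1} (V, U) contributes 2 new; branch {V=0, W=1, X=1, Y=1, Z=1} (U) contributes 0 new; branch {V=0, W=0, X=0, Y=1, Z=1} (U) contributes 0 new. Total: 40.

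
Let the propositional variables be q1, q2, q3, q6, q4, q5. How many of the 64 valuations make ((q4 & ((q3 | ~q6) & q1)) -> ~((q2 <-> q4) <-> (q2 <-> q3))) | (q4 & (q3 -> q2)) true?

Initial set: {(((q4 & ((q3 | ~q6) & q1)) -> ~((q2 <-> q4) <-> (q2 <-> q3))) | (q4 & (q3 -> q2)))}.
(((q4 & ((q3 | ~q6) & q1)) -> ~((q2 <-> q4) <-> (q2 <-> q3))) | (q4 & (q3 -> q2))): β-rule — branch into ((q4 & ((q3 | ~q6) & q1)) -> ~((q2 <-> q4) <-> (q2 <-> q3)))  //  (q4 & (q3 -> q2)).
  branch 1 (add ((q4 & ((q3 | ~q6) & q1)) -> ~((q2 <-> q4) <-> (q2 <-> q3)))):
    ((q4 & ((q3 | ~q6) & q1)) -> ~((q2 <-> q4) <-> (q2 <-> q3))): β-rule — branch into ~(q4 & ((q3 | ~q6) & q1))  //  ~((q2 <-> q4) <-> (q2 <-> q3)).
      branch 1.1 (add ~(q4 & ((q3 | ~q6) & q1))):
        ~(q4 & ((q3 | ~q6) & q1)): β-rule — branch into ~q4  //  ~((q3 | ~q6) & q1).
          branch 1.1.1 (add ~q4):
            ○ open, literals {q4=false}.
          branch 1.1.2 (add ~((q3 | ~q6) & q1)):
            ~((q3 | ~q6) & q1): β-rule — branch into ~(q3 | ~q6)  //  ~q1.
              branch 1.1.2.1 (add ~(q3 | ~q6)):
                ~(q3 | ~q6): α-rule — add ~q3, ~~q6.
                ○ open, literals {q3=false, q6=true}.
              branch 1.1.2.2 (add ~q1):
                ○ open, literals {q1=false}.
      branch 1.2 (add ~((q2 <-> q4) <-> (q2 <-> q3))):
        ~((q2 <-> q4) <-> (q2 <-> q3)): β-rule — branch into (q2 <-> q4), ~(q2 <-> q3)  //  ~(q2 <-> q4), (q2 <-> q3).
          branch 1.2.1 (add (q2 <-> q4), ~(q2 <-> q3)):
            (q2 <-> q4): β-rule — branch into q2, q4  //  ~q2, ~q4.
              branch 1.2.1.1 (add q2, q4):
                ~(q2 <-> q3): β-rule — branch into q2, ~q3  //  ~q2, q3.
                  branch 1.2.1.1.1 (add q2, ~q3):
                    ○ open, literals {q2=true, q3=false, q4=true}.
                  branch 1.2.1.1.2 (add ~q2, q3):
                    × closes — contains both q2 and ~q2.
              branch 1.2.1.2 (add ~q2, ~q4):
                ~(q2 <-> q3): β-rule — branch into q2, ~q3  //  ~q2, q3.
                  branch 1.2.1.2.1 (add q2, ~q3):
                    × closes — contains both q2 and ~q2.
                  branch 1.2.1.2.2 (add ~q2, q3):
                    ○ open, literals {q2=false, q3=true, q4=false}.
          branch 1.2.2 (add ~(q2 <-> q4), (q2 <-> q3)):
            ~(q2 <-> q4): β-rule — branch into q2, ~q4  //  ~q2, q4.
              branch 1.2.2.1 (add q2, ~q4):
                (q2 <-> q3): β-rule — branch into q2, q3  //  ~q2, ~q3.
                  branch 1.2.2.1.1 (add q2, q3):
                    ○ open, literals {q2=true, q3=true, q4=false}.
                  branch 1.2.2.1.2 (add ~q2, ~q3):
                    × closes — contains both q2 and ~q2.
              branch 1.2.2.2 (add ~q2, q4):
                (q2 <-> q3): β-rule — branch into q2, q3  //  ~q2, ~q3.
                  branch 1.2.2.2.1 (add q2, q3):
                    × closes — contains both q2 and ~q2.
                  branch 1.2.2.2.2 (add ~q2, ~q3):
                    ○ open, literals {q2=false, q3=false, q4=true}.
  branch 2 (add (q4 & (q3 -> q2))):
    (q4 & (q3 -> q2)): α-rule — add q4, (q3 -> q2).
    (q3 -> q2): β-rule — branch into ~q3  //  q2.
      branch 2.1 (add ~q3):
        ○ open, literals {q3=false, q4=true}.
      branch 2.2 (add q2):
        ○ open, literals {q2=true, q4=true}.
4 branches closed, 9 open.
Each open branch fixes some atoms; the unmentioned ones are free. Counting distinct full assignments: branch {q4=false} (q1, q2, q3, q6, q5) contributes 32 new; branch {q3=false, q6=true} (q1, q2, q4, q5) contributes 8 new; branch {q1=false} (q2, q3, q6, q4, q5) contributes 12 new; branch {q2=true, q3=false, q4=true} (q1, q6, q5) contributes 2 new; branch {q2=false, q3=true, q4=false} (q1, q6, q5) contributes 0 new; branch {q2=true, q3=true, q4=false} (q1, q6, q5) contributes 0 new; branch {q2=false, q3=false, q4=true} (q1, q6, q5) contributes 2 new; branch {q3=false, q4=true} (q1, q2, q6, q5) contributes 0 new; branch {q2=true, q4=true} (q1, q3, q6, q5) contributes 4 new. Total: 60.

60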